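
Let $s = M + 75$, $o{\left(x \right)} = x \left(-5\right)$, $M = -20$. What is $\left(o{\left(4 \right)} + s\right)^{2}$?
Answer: $1225$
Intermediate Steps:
$o{\left(x \right)} = - 5 x$
$s = 55$ ($s = -20 + 75 = 55$)
$\left(o{\left(4 \right)} + s\right)^{2} = \left(\left(-5\right) 4 + 55\right)^{2} = \left(-20 + 55\right)^{2} = 35^{2} = 1225$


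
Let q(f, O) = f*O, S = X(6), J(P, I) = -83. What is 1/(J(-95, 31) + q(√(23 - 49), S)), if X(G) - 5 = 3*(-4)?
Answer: I/(-83*I + 7*√26) ≈ -0.010168 + 0.0043726*I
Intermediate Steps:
X(G) = -7 (X(G) = 5 + 3*(-4) = 5 - 12 = -7)
S = -7
q(f, O) = O*f
1/(J(-95, 31) + q(√(23 - 49), S)) = 1/(-83 - 7*√(23 - 49)) = 1/(-83 - 7*I*√26)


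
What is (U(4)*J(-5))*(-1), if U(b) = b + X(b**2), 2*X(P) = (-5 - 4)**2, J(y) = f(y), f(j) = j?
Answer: 445/2 ≈ 222.50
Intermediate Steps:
J(y) = y
X(P) = 81/2 (X(P) = (-5 - 4)**2/2 = (1/2)*(-9)**2 = (1/2)*81 = 81/2)
U(b) = 81/2 + b (U(b) = b + 81/2 = 81/2 + b)
(U(4)*J(-5))*(-1) = ((81/2 + 4)*(-5))*(-1) = ((89/2)*(-5))*(-1) = -445/2*(-1) = 445/2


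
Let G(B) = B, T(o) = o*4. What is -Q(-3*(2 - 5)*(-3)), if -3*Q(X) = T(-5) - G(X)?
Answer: 7/3 ≈ 2.3333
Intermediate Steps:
T(o) = 4*o
Q(X) = 20/3 + X/3 (Q(X) = -(4*(-5) - X)/3 = -(-20 - X)/3 = 20/3 + X/3)
-Q(-3*(2 - 5)*(-3)) = -(20/3 + (-3*(2 - 5)*(-3))/3) = -(20/3 + (-(-9)*(-3))/3) = -(20/3 + (-3*9)/3) = -(20/3 + (⅓)*(-27)) = -(20/3 - 9) = -1*(-7/3) = 7/3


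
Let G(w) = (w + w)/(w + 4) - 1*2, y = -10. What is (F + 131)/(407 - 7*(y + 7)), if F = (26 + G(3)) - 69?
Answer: 152/749 ≈ 0.20294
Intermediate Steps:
G(w) = -2 + 2*w/(4 + w) (G(w) = (2*w)/(4 + w) - 2 = 2*w/(4 + w) - 2 = -2 + 2*w/(4 + w))
F = -309/7 (F = (26 - 8/(4 + 3)) - 69 = (26 - 8/7) - 69 = 174/7 - 69 = -309/7 ≈ -44.143)
(F + 131)/(407 - 7*(y + 7)) = (-309/7 + 131)/(407 - 7*(-10 + 7)) = 608/(7*(407 - 7*(-3))) = 608/(7*(407 + 21)) = (608/7)/428 = (608/7)*(1/428) = 152/749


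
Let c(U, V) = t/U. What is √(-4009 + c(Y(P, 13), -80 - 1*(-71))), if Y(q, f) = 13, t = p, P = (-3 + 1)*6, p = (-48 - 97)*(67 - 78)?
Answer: I*√656786/13 ≈ 62.34*I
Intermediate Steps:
p = 1595 (p = -145*(-11) = 1595)
P = -12 (P = -2*6 = -12)
t = 1595
c(U, V) = 1595/U
√(-4009 + c(Y(P, 13), -80 - 1*(-71))) = √(-4009 + 1595/13) = √(-50522/13) = I*√656786/13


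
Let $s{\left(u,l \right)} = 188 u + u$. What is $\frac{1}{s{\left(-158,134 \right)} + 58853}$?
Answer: $\frac{1}{28991} \approx 3.4493 \cdot 10^{-5}$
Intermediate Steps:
$s{\left(u,l \right)} = 189 u$
$\frac{1}{s{\left(-158,134 \right)} + 58853} = \frac{1}{189 \left(-158\right) + 58853} = \frac{1}{-29862 + 58853} = \frac{1}{28991}$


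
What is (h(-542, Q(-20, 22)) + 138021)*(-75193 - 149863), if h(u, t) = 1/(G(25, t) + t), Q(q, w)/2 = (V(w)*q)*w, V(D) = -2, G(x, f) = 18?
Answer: -27614521874992/889 ≈ -3.1062e+10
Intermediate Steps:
Q(q, w) = -4*q*w (Q(q, w) = 2*((-2*q)*w) = 2*(-2*q*w) = -4*q*w)
h(u, t) = 1/(18 + t)
(h(-542, Q(-20, 22)) + 138021)*(-75193 - 149863) = (1/(18 - 4*(-20)*22) + 138021)*(-75193 - 149863) = (1/(18 + 1760) + 138021)*(-225056) = (1/1778 + 138021)*(-225056) = (245401339/1778)*(-225056) = -27614521874992/889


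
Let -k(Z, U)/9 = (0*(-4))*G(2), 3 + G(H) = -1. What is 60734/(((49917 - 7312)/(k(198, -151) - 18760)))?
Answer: -227873968/8521 ≈ -26743.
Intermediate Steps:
G(H) = -4 (G(H) = -3 - 1 = -4)
k(Z, U) = 0 (k(Z, U) = -9*0*(-4)*(-4) = -0*(-4) = -9*0 = 0)
60734/(((49917 - 7312)/(k(198, -151) - 18760))) = 60734/(((49917 - 7312)/(0 - 18760))) = 60734/((42605/(-18760))) = 60734/((42605*(-1/18760))) = 60734/(-8521/3752) = 60734*(-3752/8521) = -227873968/8521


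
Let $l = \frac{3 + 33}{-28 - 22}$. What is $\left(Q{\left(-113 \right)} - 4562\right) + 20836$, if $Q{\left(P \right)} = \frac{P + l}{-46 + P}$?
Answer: $\frac{64691993}{3975} \approx 16275.0$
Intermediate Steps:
$l = - \frac{18}{25}$ ($l = \frac{36}{-50} = 36 \left(- \frac{1}{50}\right) = - \frac{18}{25} \approx -0.72$)
$Q{\left(P \right)} = \frac{- \frac{18}{25} + P}{-46 + P}$ ($Q{\left(P \right)} = \frac{P - \frac{18}{25}}{-46 + P} = \frac{- \frac{18}{25} + P}{-46 + P}$)
$\left(Q{\left(-113 \right)} - 4562\right) + 20836 = \left(\frac{- \frac{18}{25} - 113}{-46 - 113} - 4562\right) + 20836 = \left(\frac{1}{-159} \left(- \frac{2843}{25}\right) - 4562\right) + 20836 = \left(\left(- \frac{1}{159}\right) \left(- \frac{2843}{25}\right) - 4562\right) + 20836 = \left(\frac{2843}{3975} - 4562\right) + 20836 = - \frac{18131107}{3975} + 20836 = \frac{64691993}{3975}$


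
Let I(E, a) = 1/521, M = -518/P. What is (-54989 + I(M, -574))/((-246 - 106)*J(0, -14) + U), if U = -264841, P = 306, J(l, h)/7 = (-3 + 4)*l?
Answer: 28649268/137982161 ≈ 0.20763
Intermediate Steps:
J(l, h) = 7*l (J(l, h) = 7*((-3 + 4)*l) = 7*(1*l) = 7*l)
M = -259/153 (M = -518/306 = -518*1/306 = -259/153 ≈ -1.6928)
I(E, a) = 1/521
(-54989 + I(M, -574))/((-246 - 106)*J(0, -14) + U) = (-54989 + 1/521)/((-246 - 106)*(7*0) - 264841) = -28649268/(521*(-352*0 - 264841)) = -28649268/(521*(0 - 264841)) = -28649268/521/(-264841) = -28649268/521*(-1/264841) = 28649268/137982161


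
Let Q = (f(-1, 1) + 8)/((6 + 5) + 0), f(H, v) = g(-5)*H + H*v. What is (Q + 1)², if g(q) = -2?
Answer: 400/121 ≈ 3.3058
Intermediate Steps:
f(H, v) = -2*H + H*v
Q = 9/11 (Q = (-(-2 + 1) + 8)/((6 + 5) + 0) = (-1*(-1) + 8)/(11 + 0) = (1 + 8)/11 = 9*(1/11) = 9/11 ≈ 0.81818)
(Q + 1)² = (9/11 + 1)² = (20/11)² = 400/121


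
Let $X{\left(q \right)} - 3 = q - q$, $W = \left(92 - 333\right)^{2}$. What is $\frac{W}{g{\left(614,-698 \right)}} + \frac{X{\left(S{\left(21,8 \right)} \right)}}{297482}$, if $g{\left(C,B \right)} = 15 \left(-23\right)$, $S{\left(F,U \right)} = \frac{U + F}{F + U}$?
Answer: $- \frac{751219609}{4462230} \approx -168.35$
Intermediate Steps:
$W = 58081$ ($W = \left(-241\right)^{2} = 58081$)
$S{\left(F,U \right)} = 1$ ($S{\left(F,U \right)} = \frac{F + U}{F + U} = 1$)
$g{\left(C,B \right)} = -345$
$X{\left(q \right)} = 3$ ($X{\left(q \right)} = 3 + \left(q - q\right) = 3 + 0 = 3$)
$\frac{W}{g{\left(614,-698 \right)}} + \frac{X{\left(S{\left(21,8 \right)} \right)}}{297482} = \frac{58081}{-345} + \frac{3}{297482} = 58081 \left(- \frac{1}{345}\right) + 3 \cdot \frac{1}{297482} = - \frac{58081}{345} + \frac{3}{297482} = - \frac{751219609}{4462230}$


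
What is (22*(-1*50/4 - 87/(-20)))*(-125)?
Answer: 44825/2 ≈ 22413.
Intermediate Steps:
(22*(-1*50/4 - 87/(-20)))*(-125) = (22*(-50*1/4 - 87*(-1/20)))*(-125) = (22*(-25/2 + 87/20))*(-125) = (22*(-163/20))*(-125) = -1793/10*(-125) = 44825/2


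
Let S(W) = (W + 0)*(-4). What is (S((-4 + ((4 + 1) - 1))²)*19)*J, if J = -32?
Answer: 0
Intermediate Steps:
S(W) = -4*W (S(W) = W*(-4) = -4*W)
(S((-4 + ((4 + 1) - 1))²)*19)*J = (-4*(-4 + ((4 + 1) - 1))²*19)*(-32) = (-4*(-4 + (5 - 1))²*19)*(-32) = (-4*(-4 + 4)²*19)*(-32) = (-4*0²*19)*(-32) = (-4*0*19)*(-32) = (0*19)*(-32) = 0*(-32) = 0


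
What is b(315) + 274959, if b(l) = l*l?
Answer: 374184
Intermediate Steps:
b(l) = l**2
b(315) + 274959 = 315**2 + 274959 = 99225 + 274959 = 374184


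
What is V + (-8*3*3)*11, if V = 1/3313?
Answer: -2623895/3313 ≈ -792.00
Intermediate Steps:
V = 1/3313 ≈ 0.00030184
V + (-8*3*3)*11 = 1/3313 + (-8*3*3)*11 = 1/3313 - 24*3*11 = 1/3313 - 72*11 = 1/3313 - 792 = -2623895/3313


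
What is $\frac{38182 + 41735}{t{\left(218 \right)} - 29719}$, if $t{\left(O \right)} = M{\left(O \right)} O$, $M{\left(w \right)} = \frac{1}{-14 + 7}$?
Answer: $- \frac{186473}{69417} \approx -2.6863$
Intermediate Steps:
$M{\left(w \right)} = - \frac{1}{7}$ ($M{\left(w \right)} = \frac{1}{-7} = - \frac{1}{7}$)
$t{\left(O \right)} = - \frac{O}{7}$
$\frac{38182 + 41735}{t{\left(218 \right)} - 29719} = \frac{38182 + 41735}{\left(- \frac{1}{7}\right) 218 - 29719} = \frac{79917}{- \frac{218}{7} - 29719} = \frac{79917}{- \frac{208251}{7}} = 79917 \left(- \frac{7}{208251}\right) = - \frac{186473}{69417}$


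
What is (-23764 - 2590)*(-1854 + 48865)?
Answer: -1238927894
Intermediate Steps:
(-23764 - 2590)*(-1854 + 48865) = -26354*47011 = -1238927894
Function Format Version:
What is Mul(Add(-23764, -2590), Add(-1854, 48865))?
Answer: -1238927894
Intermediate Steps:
Mul(Add(-23764, -2590), Add(-1854, 48865)) = Mul(-26354, 47011) = -1238927894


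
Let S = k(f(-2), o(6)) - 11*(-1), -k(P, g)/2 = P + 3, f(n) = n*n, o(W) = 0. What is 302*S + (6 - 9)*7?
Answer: -927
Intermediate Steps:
f(n) = n²
k(P, g) = -6 - 2*P (k(P, g) = -2*(P + 3) = -2*(3 + P) = -6 - 2*P)
S = -3 (S = (-6 - 2*(-2)²) - 11*(-1) = (-6 - 2*4) + 11 = (-6 - 8) + 11 = -14 + 11 = -3)
302*S + (6 - 9)*7 = 302*(-3) + (6 - 9)*7 = -906 - 3*7 = -906 - 21 = -927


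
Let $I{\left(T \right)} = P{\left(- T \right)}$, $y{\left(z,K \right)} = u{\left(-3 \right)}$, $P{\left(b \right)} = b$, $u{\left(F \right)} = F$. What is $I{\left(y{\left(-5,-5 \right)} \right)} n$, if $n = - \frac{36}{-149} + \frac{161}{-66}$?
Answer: $- \frac{21613}{3278} \approx -6.5934$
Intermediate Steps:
$y{\left(z,K \right)} = -3$
$I{\left(T \right)} = - T$
$n = - \frac{21613}{9834}$ ($n = \left(-36\right) \left(- \frac{1}{149}\right) + 161 \left(- \frac{1}{66}\right) = \frac{36}{149} - \frac{161}{66} = - \frac{21613}{9834} \approx -2.1978$)
$I{\left(y{\left(-5,-5 \right)} \right)} n = \left(-1\right) \left(-3\right) \left(- \frac{21613}{9834}\right) = 3 \left(- \frac{21613}{9834}\right) = - \frac{21613}{3278}$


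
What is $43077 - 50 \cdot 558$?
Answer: $15177$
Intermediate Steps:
$43077 - 50 \cdot 558 = 43077 - 27900 = 15177$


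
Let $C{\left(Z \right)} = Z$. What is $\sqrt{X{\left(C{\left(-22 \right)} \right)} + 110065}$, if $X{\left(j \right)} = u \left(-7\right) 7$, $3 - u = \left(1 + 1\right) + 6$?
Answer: $\sqrt{110310} \approx 332.13$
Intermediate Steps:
$u = -5$ ($u = 3 - \left(\left(1 + 1\right) + 6\right) = 3 - \left(2 + 6\right) = 3 - 8 = -5$)
$X{\left(j \right)} = 245$ ($X{\left(j \right)} = \left(-5\right) \left(-7\right) 7 = 35 \cdot 7 = 245$)
$\sqrt{X{\left(C{\left(-22 \right)} \right)} + 110065} = \sqrt{245 + 110065} = \sqrt{110310}$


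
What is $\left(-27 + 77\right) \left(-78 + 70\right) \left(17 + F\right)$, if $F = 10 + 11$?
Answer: $-15200$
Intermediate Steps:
$F = 21$
$\left(-27 + 77\right) \left(-78 + 70\right) \left(17 + F\right) = \left(-27 + 77\right) \left(-78 + 70\right) \left(17 + 21\right) = 50 \left(-8\right) 38 = \left(-400\right) 38 = -15200$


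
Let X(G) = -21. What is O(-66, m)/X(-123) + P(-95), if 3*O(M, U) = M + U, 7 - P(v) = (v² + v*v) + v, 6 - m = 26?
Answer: -1130638/63 ≈ -17947.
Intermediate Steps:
m = -20 (m = 6 - 1*26 = 6 - 26 = -20)
P(v) = 7 - v - 2*v² (P(v) = 7 - ((v² + v*v) + v) = 7 - ((v² + v²) + v) = 7 - (2*v² + v) = 7 - (v + 2*v²) = 7 + (-v - 2*v²) = 7 - v - 2*v²)
O(M, U) = M/3 + U/3 (O(M, U) = (M + U)/3 = M/3 + U/3)
O(-66, m)/X(-123) + P(-95) = ((⅓)*(-66) + (⅓)*(-20))/(-21) + (7 - 1*(-95) - 2*(-95)²) = (-22 - 20/3)*(-1/21) + (7 + 95 - 2*9025) = -86/3*(-1/21) + (7 + 95 - 18050) = 86/63 - 17948 = -1130638/63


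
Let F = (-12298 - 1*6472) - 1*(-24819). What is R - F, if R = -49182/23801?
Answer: -144021431/23801 ≈ -6051.1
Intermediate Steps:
F = 6049 (F = (-12298 - 6472) + 24819 = -18770 + 24819 = 6049)
R = -49182/23801 (R = -49182*1/23801 = -49182/23801 ≈ -2.0664)
R - F = -49182/23801 - 1*6049 = -49182/23801 - 6049 = -144021431/23801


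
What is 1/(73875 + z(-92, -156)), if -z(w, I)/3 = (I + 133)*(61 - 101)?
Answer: 1/71115 ≈ 1.4062e-5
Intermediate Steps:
z(w, I) = 15960 + 120*I (z(w, I) = -3*(I + 133)*(61 - 101) = -3*(133 + I)*(-40) = -3*(-5320 - 40*I) = 15960 + 120*I)
1/(73875 + z(-92, -156)) = 1/(73875 + (15960 + 120*(-156))) = 1/(73875 + (15960 - 18720)) = 1/(73875 - 2760) = 1/71115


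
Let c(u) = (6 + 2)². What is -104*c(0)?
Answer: -6656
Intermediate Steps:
c(u) = 64 (c(u) = 8² = 64)
-104*c(0) = -104*64 = -6656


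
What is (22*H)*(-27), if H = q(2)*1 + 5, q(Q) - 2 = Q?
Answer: -5346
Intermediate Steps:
q(Q) = 2 + Q
H = 9 (H = (2 + 2)*1 + 5 = 4*1 + 5 = 4 + 5 = 9)
(22*H)*(-27) = (22*9)*(-27) = 198*(-27) = -5346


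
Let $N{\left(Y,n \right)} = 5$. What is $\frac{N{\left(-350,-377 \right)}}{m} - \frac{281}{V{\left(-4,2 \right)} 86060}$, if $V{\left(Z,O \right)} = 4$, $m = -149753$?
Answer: $- \frac{43801793}{51550972720} \approx -0.00084968$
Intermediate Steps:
$\frac{N{\left(-350,-377 \right)}}{m} - \frac{281}{V{\left(-4,2 \right)} 86060} = \frac{5}{-149753} - \frac{281}{4 \cdot 86060} = 5 \left(- \frac{1}{149753}\right) - \frac{281}{344240} = - \frac{5}{149753} - \frac{281}{344240} = - \frac{43801793}{51550972720}$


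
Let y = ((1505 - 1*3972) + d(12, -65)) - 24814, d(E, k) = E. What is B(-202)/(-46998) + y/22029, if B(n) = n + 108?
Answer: -30464708/24650451 ≈ -1.2359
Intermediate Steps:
B(n) = 108 + n
y = -27269 (y = ((1505 - 1*3972) + 12) - 24814 = ((1505 - 3972) + 12) - 24814 = (-2467 + 12) - 24814 = -2455 - 24814 = -27269)
B(-202)/(-46998) + y/22029 = (108 - 202)/(-46998) - 27269/22029 = -94*(-1/46998) - 27269*1/22029 = 47/23499 - 27269/22029 = -30464708/24650451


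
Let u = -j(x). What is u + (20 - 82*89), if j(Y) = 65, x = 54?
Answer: -7343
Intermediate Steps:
u = -65 (u = -1*65 = -65)
u + (20 - 82*89) = -65 + (20 - 82*89) = -65 + (20 - 7298) = -65 - 7278 = -7343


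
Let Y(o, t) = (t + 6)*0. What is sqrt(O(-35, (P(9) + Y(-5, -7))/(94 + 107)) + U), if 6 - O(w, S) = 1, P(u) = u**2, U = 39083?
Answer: 4*sqrt(2443) ≈ 197.71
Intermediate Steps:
Y(o, t) = 0 (Y(o, t) = (6 + t)*0 = 0)
O(w, S) = 5 (O(w, S) = 6 - 1*1 = 6 - 1 = 5)
sqrt(O(-35, (P(9) + Y(-5, -7))/(94 + 107)) + U) = sqrt(5 + 39083) = sqrt(39088) = 4*sqrt(2443)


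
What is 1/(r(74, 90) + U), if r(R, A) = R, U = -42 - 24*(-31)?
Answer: 1/776 ≈ 0.0012887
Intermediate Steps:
U = 702 (U = -42 + 744 = 702)
1/(r(74, 90) + U) = 1/(74 + 702) = 1/776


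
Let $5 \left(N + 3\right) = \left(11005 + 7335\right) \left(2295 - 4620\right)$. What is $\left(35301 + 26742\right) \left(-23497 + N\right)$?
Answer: $-530566918800$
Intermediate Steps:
$N = -8528103$ ($N = -3 + \frac{\left(11005 + 7335\right) \left(2295 - 4620\right)}{5} = -3 + \frac{18340 \left(-2325\right)}{5} = -3 + \frac{1}{5} \left(-42640500\right) = -3 - 8528100 = -8528103$)
$\left(35301 + 26742\right) \left(-23497 + N\right) = \left(35301 + 26742\right) \left(-23497 - 8528103\right) = 62043 \left(-8551600\right) = -530566918800$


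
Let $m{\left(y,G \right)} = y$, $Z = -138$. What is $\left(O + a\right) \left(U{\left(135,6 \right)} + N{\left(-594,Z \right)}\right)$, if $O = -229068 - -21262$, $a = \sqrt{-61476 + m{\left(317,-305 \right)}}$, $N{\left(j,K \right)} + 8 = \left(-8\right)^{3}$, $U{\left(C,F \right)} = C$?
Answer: $80005310 - 385 i \sqrt{61159} \approx 8.0005 \cdot 10^{7} - 95212.0 i$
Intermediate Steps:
$N{\left(j,K \right)} = -520$ ($N{\left(j,K \right)} = -8 + \left(-8\right)^{3} = -8 - 512 = -520$)
$a = i \sqrt{61159}$ ($a = \sqrt{-61476 + 317} = \sqrt{-61159} = i \sqrt{61159} \approx 247.3 i$)
$O = -207806$ ($O = -229068 + 21262 = -207806$)
$\left(O + a\right) \left(U{\left(135,6 \right)} + N{\left(-594,Z \right)}\right) = \left(-207806 + i \sqrt{61159}\right) \left(135 - 520\right) = \left(-207806 + i \sqrt{61159}\right) \left(-385\right) = 80005310 - 385 i \sqrt{61159}$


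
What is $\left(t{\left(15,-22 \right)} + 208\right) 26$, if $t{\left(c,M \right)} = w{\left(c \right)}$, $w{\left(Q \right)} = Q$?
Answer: $5798$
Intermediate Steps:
$t{\left(c,M \right)} = c$
$\left(t{\left(15,-22 \right)} + 208\right) 26 = \left(15 + 208\right) 26 = 223 \cdot 26 = 5798$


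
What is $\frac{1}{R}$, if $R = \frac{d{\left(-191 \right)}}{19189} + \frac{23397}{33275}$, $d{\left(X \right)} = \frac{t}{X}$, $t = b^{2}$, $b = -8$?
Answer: $\frac{11086924475}{7795471973} \approx 1.4222$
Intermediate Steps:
$t = 64$ ($t = \left(-8\right)^{2} = 64$)
$d{\left(X \right)} = \frac{64}{X}$
$R = \frac{7795471973}{11086924475}$ ($R = \frac{64 \frac{1}{-191}}{19189} + \frac{23397}{33275} = 64 \left(- \frac{1}{191}\right) \frac{1}{19189} + 23397 \cdot \frac{1}{33275} = \left(- \frac{64}{191}\right) \frac{1}{19189} + \frac{2127}{3025} = - \frac{64}{3665099} + \frac{2127}{3025} = \frac{7795471973}{11086924475} \approx 0.70312$)
$\frac{1}{R} = \frac{1}{\frac{7795471973}{11086924475}} = \frac{11086924475}{7795471973}$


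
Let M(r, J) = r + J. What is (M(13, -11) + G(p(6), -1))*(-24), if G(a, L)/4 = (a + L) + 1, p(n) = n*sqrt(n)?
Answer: -48 - 576*sqrt(6) ≈ -1458.9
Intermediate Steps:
p(n) = n**(3/2)
M(r, J) = J + r
G(a, L) = 4 + 4*L + 4*a (G(a, L) = 4*((a + L) + 1) = 4*((L + a) + 1) = 4*(1 + L + a) = 4 + 4*L + 4*a)
(M(13, -11) + G(p(6), -1))*(-24) = ((-11 + 13) + (4 + 4*(-1) + 4*6**(3/2)))*(-24) = (2 + (4 - 4 + 4*(6*sqrt(6))))*(-24) = (2 + (4 - 4 + 24*sqrt(6)))*(-24) = (2 + 24*sqrt(6))*(-24) = -48 - 576*sqrt(6)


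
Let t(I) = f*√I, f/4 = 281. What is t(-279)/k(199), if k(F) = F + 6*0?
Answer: 3372*I*√31/199 ≈ 94.344*I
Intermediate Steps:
f = 1124 (f = 4*281 = 1124)
t(I) = 1124*√I
k(F) = F (k(F) = F + 0 = F)
t(-279)/k(199) = (1124*√(-279))/199 = (1124*(3*I*√31))*(1/199) = (3372*I*√31)*(1/199) = 3372*I*√31/199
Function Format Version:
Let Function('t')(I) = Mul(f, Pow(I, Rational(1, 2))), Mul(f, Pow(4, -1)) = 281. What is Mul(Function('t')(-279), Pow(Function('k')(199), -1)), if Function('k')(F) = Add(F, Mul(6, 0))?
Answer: Mul(Rational(3372, 199), I, Pow(31, Rational(1, 2))) ≈ Mul(94.344, I)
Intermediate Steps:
f = 1124 (f = Mul(4, 281) = 1124)
Function('t')(I) = Mul(1124, Pow(I, Rational(1, 2)))
Function('k')(F) = F (Function('k')(F) = Add(F, 0) = F)
Mul(Function('t')(-279), Pow(Function('k')(199), -1)) = Mul(Mul(1124, Pow(-279, Rational(1, 2))), Pow(199, -1)) = Mul(Mul(1124, Mul(3, I, Pow(31, Rational(1, 2)))), Rational(1, 199)) = Mul(Mul(3372, I, Pow(31, Rational(1, 2))), Rational(1, 199)) = Mul(Rational(3372, 199), I, Pow(31, Rational(1, 2)))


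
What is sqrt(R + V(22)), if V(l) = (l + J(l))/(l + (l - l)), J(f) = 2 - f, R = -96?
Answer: I*sqrt(11605)/11 ≈ 9.7933*I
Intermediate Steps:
V(l) = 2/l (V(l) = (l + (2 - l))/(l + (l - l)) = 2/(l + 0) = 2/l)
sqrt(R + V(22)) = sqrt(-96 + 2/22) = sqrt(-96 + 2*(1/22)) = sqrt(-96 + 1/11) = sqrt(-1055/11) = I*sqrt(11605)/11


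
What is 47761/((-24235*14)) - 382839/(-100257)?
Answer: 5957384273/1619818930 ≈ 3.6778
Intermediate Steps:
47761/((-24235*14)) - 382839/(-100257) = 47761/(-339290) - 382839*(-1/100257) = 47761*(-1/339290) + 127613/33419 = -6823/48470 + 127613/33419 = 5957384273/1619818930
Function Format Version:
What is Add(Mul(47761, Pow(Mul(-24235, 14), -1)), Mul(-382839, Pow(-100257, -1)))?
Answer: Rational(5957384273, 1619818930) ≈ 3.6778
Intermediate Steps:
Add(Mul(47761, Pow(Mul(-24235, 14), -1)), Mul(-382839, Pow(-100257, -1))) = Add(Mul(47761, Pow(-339290, -1)), Mul(-382839, Rational(-1, 100257))) = Add(Mul(47761, Rational(-1, 339290)), Rational(127613, 33419)) = Add(Rational(-6823, 48470), Rational(127613, 33419)) = Rational(5957384273, 1619818930)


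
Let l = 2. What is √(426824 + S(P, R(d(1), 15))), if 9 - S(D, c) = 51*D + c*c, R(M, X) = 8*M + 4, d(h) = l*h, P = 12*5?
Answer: √423373 ≈ 650.67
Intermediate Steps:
P = 60
d(h) = 2*h
R(M, X) = 4 + 8*M
S(D, c) = 9 - c² - 51*D (S(D, c) = 9 - (51*D + c*c) = 9 - (51*D + c²) = 9 - (c² + 51*D) = 9 + (-c² - 51*D) = 9 - c² - 51*D)
√(426824 + S(P, R(d(1), 15))) = √(426824 + (9 - (4 + 8*(2*1))² - 51*60)) = √(426824 + (9 - (4 + 8*2)² - 3060)) = √(426824 + (9 - (4 + 16)² - 3060)) = √(426824 + (9 - 1*20² - 3060)) = √(426824 + (9 - 1*400 - 3060)) = √(426824 + (9 - 400 - 3060)) = √(426824 - 3451) = √423373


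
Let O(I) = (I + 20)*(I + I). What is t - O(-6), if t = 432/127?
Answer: 21768/127 ≈ 171.40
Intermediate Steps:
t = 432/127 (t = 432*(1/127) = 432/127 ≈ 3.4016)
O(I) = 2*I*(20 + I) (O(I) = (20 + I)*(2*I) = 2*I*(20 + I))
t - O(-6) = 432/127 - 2*(-6)*(20 - 6) = 432/127 - 2*(-6)*14 = 432/127 - 1*(-168) = 432/127 + 168 = 21768/127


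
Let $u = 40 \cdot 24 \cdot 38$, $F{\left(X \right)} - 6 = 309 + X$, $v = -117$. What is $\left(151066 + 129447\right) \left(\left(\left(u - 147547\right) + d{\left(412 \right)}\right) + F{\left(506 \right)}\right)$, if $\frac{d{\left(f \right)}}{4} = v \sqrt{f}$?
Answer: $-30925436198 - 262560168 \sqrt{103} \approx -3.359 \cdot 10^{10}$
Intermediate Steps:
$F{\left(X \right)} = 315 + X$ ($F{\left(X \right)} = 6 + \left(309 + X\right) = 315 + X$)
$u = 36480$ ($u = 960 \cdot 38 = 36480$)
$d{\left(f \right)} = - 468 \sqrt{f}$ ($d{\left(f \right)} = 4 \left(- 117 \sqrt{f}\right) = - 468 \sqrt{f}$)
$\left(151066 + 129447\right) \left(\left(\left(u - 147547\right) + d{\left(412 \right)}\right) + F{\left(506 \right)}\right) = \left(151066 + 129447\right) \left(\left(\left(36480 - 147547\right) - 468 \sqrt{412}\right) + \left(315 + 506\right)\right) = 280513 \left(\left(-111067 - 468 \cdot 2 \sqrt{103}\right) + 821\right) = 280513 \left(\left(-111067 - 936 \sqrt{103}\right) + 821\right) = 280513 \left(-110246 - 936 \sqrt{103}\right) = -30925436198 - 262560168 \sqrt{103}$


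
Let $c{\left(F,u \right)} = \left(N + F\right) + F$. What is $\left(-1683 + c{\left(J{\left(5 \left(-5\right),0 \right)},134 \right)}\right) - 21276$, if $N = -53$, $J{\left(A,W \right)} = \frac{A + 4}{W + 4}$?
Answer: $- \frac{46045}{2} \approx -23023.0$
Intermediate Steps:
$J{\left(A,W \right)} = \frac{4 + A}{4 + W}$
$c{\left(F,u \right)} = -53 + 2 F$ ($c{\left(F,u \right)} = \left(-53 + F\right) + F = -53 + 2 F$)
$\left(-1683 + c{\left(J{\left(5 \left(-5\right),0 \right)},134 \right)}\right) - 21276 = \left(-1683 - \left(53 - 2 \frac{4 + 5 \left(-5\right)}{4 + 0}\right)\right) - 21276 = \left(-1683 - \left(53 - 2 \frac{4 - 25}{4}\right)\right) - 21276 = \left(-1683 - \left(53 - 2 \cdot \frac{1}{4} \left(-21\right)\right)\right) - 21276 = \left(-1683 + \left(-53 + 2 \left(- \frac{21}{4}\right)\right)\right) - 21276 = \left(-1683 - \frac{127}{2}\right) - 21276 = - \frac{3493}{2} - 21276 = - \frac{46045}{2}$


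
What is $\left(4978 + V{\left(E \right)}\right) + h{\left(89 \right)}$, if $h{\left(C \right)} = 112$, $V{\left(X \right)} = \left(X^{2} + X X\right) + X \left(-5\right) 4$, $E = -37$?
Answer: $8568$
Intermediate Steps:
$V{\left(X \right)} = - 20 X + 2 X^{2}$ ($V{\left(X \right)} = \left(X^{2} + X^{2}\right) + - 5 X 4 = 2 X^{2} - 20 X = - 20 X + 2 X^{2}$)
$\left(4978 + V{\left(E \right)}\right) + h{\left(89 \right)} = \left(4978 + 2 \left(-37\right) \left(-10 - 37\right)\right) + 112 = \left(4978 + 2 \left(-37\right) \left(-47\right)\right) + 112 = \left(4978 + 3478\right) + 112 = 8456 + 112 = 8568$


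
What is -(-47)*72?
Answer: 3384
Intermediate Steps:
-(-47)*72 = -1*(-3384) = 3384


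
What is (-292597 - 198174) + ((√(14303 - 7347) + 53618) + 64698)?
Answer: -372455 + 2*√1739 ≈ -3.7237e+5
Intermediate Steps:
(-292597 - 198174) + ((√(14303 - 7347) + 53618) + 64698) = -490771 + ((√6956 + 53618) + 64698) = -490771 + ((2*√1739 + 53618) + 64698) = -490771 + ((53618 + 2*√1739) + 64698) = -490771 + (118316 + 2*√1739) = -372455 + 2*√1739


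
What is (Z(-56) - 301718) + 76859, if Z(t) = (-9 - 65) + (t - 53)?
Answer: -225042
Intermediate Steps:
Z(t) = -127 + t (Z(t) = -74 + (-53 + t) = -127 + t)
(Z(-56) - 301718) + 76859 = ((-127 - 56) - 301718) + 76859 = (-183 - 301718) + 76859 = -301901 + 76859 = -225042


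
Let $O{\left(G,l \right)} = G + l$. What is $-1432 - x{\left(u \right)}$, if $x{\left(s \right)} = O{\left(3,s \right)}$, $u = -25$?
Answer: $-1410$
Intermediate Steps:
$x{\left(s \right)} = 3 + s$
$-1432 - x{\left(u \right)} = -1432 - \left(3 - 25\right) = -1432 - -22 = -1432 + 22 = -1410$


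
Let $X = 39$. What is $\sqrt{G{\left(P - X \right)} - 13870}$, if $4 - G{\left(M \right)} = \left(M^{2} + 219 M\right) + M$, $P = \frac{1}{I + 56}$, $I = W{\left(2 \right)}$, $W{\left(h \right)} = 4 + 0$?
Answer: $\frac{i \sqrt{24513721}}{60} \approx 82.519 i$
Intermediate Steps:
$W{\left(h \right)} = 4$
$I = 4$
$P = \frac{1}{60}$ ($P = \frac{1}{4 + 56} = \frac{1}{60} \approx 0.016667$)
$G{\left(M \right)} = 4 - M^{2} - 220 M$ ($G{\left(M \right)} = 4 - \left(\left(M^{2} + 219 M\right) + M\right) = 4 - \left(M^{2} + 220 M\right) = 4 - M^{2} - 220 M$)
$\sqrt{G{\left(P - X \right)} - 13870} = \sqrt{\left(4 - \left(\frac{1}{60} - 39\right)^{2} - 220 \left(\frac{1}{60} - 39\right)\right) - 13870} = \sqrt{\left(4 - \left(- \frac{2339}{60}\right)^{2} - - \frac{25729}{3}\right) - 13870} = \sqrt{\left(4 - \frac{5470921}{3600} + \frac{25729}{3}\right) - 13870} = \sqrt{\frac{25418279}{3600} - 13870} = \sqrt{- \frac{24513721}{3600}} = \frac{i \sqrt{24513721}}{60}$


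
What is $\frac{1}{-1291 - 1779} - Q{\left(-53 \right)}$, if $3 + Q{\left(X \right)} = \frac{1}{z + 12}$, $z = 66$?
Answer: $\frac{178808}{59865} \approx 2.9869$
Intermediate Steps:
$Q{\left(X \right)} = - \frac{233}{78}$ ($Q{\left(X \right)} = -3 + \frac{1}{66 + 12} = -3 + \frac{1}{78} = - \frac{233}{78}$)
$\frac{1}{-1291 - 1779} - Q{\left(-53 \right)} = \frac{1}{-1291 - 1779} - - \frac{233}{78} = \frac{1}{-3070} + \frac{233}{78} = - \frac{1}{3070} + \frac{233}{78} = \frac{178808}{59865}$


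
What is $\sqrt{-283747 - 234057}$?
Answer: $2 i \sqrt{129451} \approx 719.59 i$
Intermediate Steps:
$\sqrt{-283747 - 234057} = \sqrt{-517804} = 2 i \sqrt{129451}$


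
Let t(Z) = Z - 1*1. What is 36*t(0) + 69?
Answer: 33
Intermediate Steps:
t(Z) = -1 + Z (t(Z) = Z - 1 = -1 + Z)
36*t(0) + 69 = 36*(-1 + 0) + 69 = 36*(-1) + 69 = -36 + 69 = 33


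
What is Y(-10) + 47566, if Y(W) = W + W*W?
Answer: 47656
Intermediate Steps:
Y(W) = W + W**2
Y(-10) + 47566 = -10*(1 - 10) + 47566 = -10*(-9) + 47566 = 90 + 47566 = 47656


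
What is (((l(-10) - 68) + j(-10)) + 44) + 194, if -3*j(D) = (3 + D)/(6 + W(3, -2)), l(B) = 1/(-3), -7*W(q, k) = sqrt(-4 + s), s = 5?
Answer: 20918/123 ≈ 170.06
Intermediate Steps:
W(q, k) = -1/7 (W(q, k) = -sqrt(-4 + 5)/7 = -sqrt(1)/7 = -1/7*1 = -1/7)
l(B) = -1/3
j(D) = -7/41 - 7*D/123 (j(D) = -(3 + D)/(3*(6 - 1/7)) = -(3 + D)/(3*41/7) = -(3 + D)*7/(3*41) = -(21/41 + 7*D/41)/3 = -7/41 - 7*D/123)
(((l(-10) - 68) + j(-10)) + 44) + 194 = (((-1/3 - 68) + (-7/41 - 7/123*(-10))) + 44) + 194 = ((-205/3 + (-7/41 + 70/123)) + 44) + 194 = ((-205/3 + 49/123) + 44) + 194 = (-8356/123 + 44) + 194 = -2944/123 + 194 = 20918/123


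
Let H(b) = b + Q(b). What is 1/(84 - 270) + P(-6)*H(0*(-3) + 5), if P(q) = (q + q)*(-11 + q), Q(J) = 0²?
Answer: 189719/186 ≈ 1020.0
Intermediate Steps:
Q(J) = 0
P(q) = 2*q*(-11 + q) (P(q) = (2*q)*(-11 + q) = 2*q*(-11 + q))
H(b) = b (H(b) = b + 0 = b)
1/(84 - 270) + P(-6)*H(0*(-3) + 5) = 1/(84 - 270) + (2*(-6)*(-11 - 6))*(0*(-3) + 5) = 1/(-186) + (2*(-6)*(-17))*(0 + 5) = -1/186 + 204*5 = -1/186 + 1020 = 189719/186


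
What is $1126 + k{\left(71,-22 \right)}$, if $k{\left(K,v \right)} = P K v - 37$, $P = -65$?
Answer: $102619$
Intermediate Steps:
$k{\left(K,v \right)} = -37 - 65 K v$ ($k{\left(K,v \right)} = - 65 K v - 37 = -37 - 65 K v$)
$1126 + k{\left(71,-22 \right)} = 1126 - \left(37 + 4615 \left(-22\right)\right) = 1126 + \left(-37 + 101530\right) = 1126 + 101493 = 102619$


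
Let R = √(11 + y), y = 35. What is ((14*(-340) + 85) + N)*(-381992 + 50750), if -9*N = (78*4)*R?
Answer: 1548556350 + 11483056*√46 ≈ 1.6264e+9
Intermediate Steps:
R = √46 (R = √(11 + 35) = √46 ≈ 6.7823)
N = -104*√46/3 (N = -78*4*√46/9 = -104*√46/3 ≈ -235.12)
((14*(-340) + 85) + N)*(-381992 + 50750) = ((14*(-340) + 85) - 104*√46/3)*(-381992 + 50750) = ((-4760 + 85) - 104*√46/3)*(-331242) = (-4675 - 104*√46/3)*(-331242) = 1548556350 + 11483056*√46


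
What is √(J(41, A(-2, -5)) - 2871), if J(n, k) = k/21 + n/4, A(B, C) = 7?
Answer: 5*I*√4119/6 ≈ 53.483*I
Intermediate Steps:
J(n, k) = n/4 + k/21 (J(n, k) = k*(1/21) + n*(¼) = k/21 + n/4 = n/4 + k/21)
√(J(41, A(-2, -5)) - 2871) = √(((¼)*41 + (1/21)*7) - 2871) = √((41/4 + ⅓) - 2871) = √(127/12 - 2871) = √(-34325/12) = 5*I*√4119/6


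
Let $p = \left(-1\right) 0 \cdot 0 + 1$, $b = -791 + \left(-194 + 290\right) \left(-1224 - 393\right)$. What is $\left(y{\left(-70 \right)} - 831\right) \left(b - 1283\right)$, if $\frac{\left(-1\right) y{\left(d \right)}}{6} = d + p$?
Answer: $65596602$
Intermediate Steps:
$b = -156023$ ($b = -791 + 96 \left(-1617\right) = -791 - 155232 = -156023$)
$p = 1$ ($p = 0 \cdot 0 + 1 = 0 + 1 = 1$)
$y{\left(d \right)} = -6 - 6 d$ ($y{\left(d \right)} = - 6 \left(d + 1\right) = - 6 \left(1 + d\right) = -6 - 6 d$)
$\left(y{\left(-70 \right)} - 831\right) \left(b - 1283\right) = \left(\left(-6 - -420\right) - 831\right) \left(-156023 - 1283\right) = \left(\left(-6 + 420\right) - 831\right) \left(-157306\right) = \left(414 - 831\right) \left(-157306\right) = \left(-417\right) \left(-157306\right) = 65596602$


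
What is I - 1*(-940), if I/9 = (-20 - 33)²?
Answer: 26221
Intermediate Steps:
I = 25281 (I = 9*(-20 - 33)² = 9*(-53)² = 9*2809 = 25281)
I - 1*(-940) = 25281 - 1*(-940) = 25281 + 940 = 26221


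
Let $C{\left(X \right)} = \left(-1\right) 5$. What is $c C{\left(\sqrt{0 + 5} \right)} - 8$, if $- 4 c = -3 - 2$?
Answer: $- \frac{57}{4} \approx -14.25$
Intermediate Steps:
$c = \frac{5}{4}$ ($c = - \frac{-3 - 2}{4} = \left(- \frac{1}{4}\right) \left(-5\right) = \frac{5}{4} \approx 1.25$)
$C{\left(X \right)} = -5$
$c C{\left(\sqrt{0 + 5} \right)} - 8 = \frac{5}{4} \left(-5\right) - 8 = - \frac{25}{4} - 8 = - \frac{57}{4}$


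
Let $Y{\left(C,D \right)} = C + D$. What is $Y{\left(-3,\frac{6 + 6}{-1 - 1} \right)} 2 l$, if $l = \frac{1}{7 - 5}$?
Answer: $-9$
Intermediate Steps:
$l = \frac{1}{2} \approx 0.5$
$Y{\left(-3,\frac{6 + 6}{-1 - 1} \right)} 2 l = \left(-3 + \frac{6 + 6}{-1 - 1}\right) 2 \cdot \frac{1}{2} = \left(-3 + \frac{12}{-2}\right) 2 \cdot \frac{1}{2} = \left(-3 + 12 \left(- \frac{1}{2}\right)\right) 2 \cdot \frac{1}{2} = \left(-3 - 6\right) 2 \cdot \frac{1}{2} = \left(-9\right) 2 \cdot \frac{1}{2} = \left(-18\right) \frac{1}{2} = -9$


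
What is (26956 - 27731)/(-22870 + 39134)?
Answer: -775/16264 ≈ -0.047651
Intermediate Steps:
(26956 - 27731)/(-22870 + 39134) = -775/16264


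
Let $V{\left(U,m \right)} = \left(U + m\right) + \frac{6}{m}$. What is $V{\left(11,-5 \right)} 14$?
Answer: $\frac{336}{5} \approx 67.2$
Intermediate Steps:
$V{\left(U,m \right)} = U + m + \frac{6}{m}$
$V{\left(11,-5 \right)} 14 = \left(11 - 5 + \frac{6}{-5}\right) 14 = \left(11 - 5 + 6 \left(- \frac{1}{5}\right)\right) 14 = \left(11 - 5 - \frac{6}{5}\right) 14 = \frac{24}{5} \cdot 14 = \frac{336}{5}$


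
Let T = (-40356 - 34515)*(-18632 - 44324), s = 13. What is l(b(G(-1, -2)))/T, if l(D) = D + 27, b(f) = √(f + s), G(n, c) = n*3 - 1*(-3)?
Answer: 1/174576988 + √13/4713578676 ≈ 6.4931e-9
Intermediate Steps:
G(n, c) = 3 + 3*n (G(n, c) = 3*n + 3 = 3 + 3*n)
b(f) = √(13 + f) (b(f) = √(f + 13) = √(13 + f))
l(D) = 27 + D
T = 4713578676 (T = -74871*(-62956) = 4713578676)
l(b(G(-1, -2)))/T = (27 + √(13 + (3 + 3*(-1))))/4713578676 = (27 + √(13 + (3 - 3)))*(1/4713578676) = (27 + √(13 + 0))*(1/4713578676) = (27 + √13)*(1/4713578676) = 1/174576988 + √13/4713578676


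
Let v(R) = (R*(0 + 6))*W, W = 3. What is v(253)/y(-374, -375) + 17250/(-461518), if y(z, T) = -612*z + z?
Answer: -1818294/104212771 ≈ -0.017448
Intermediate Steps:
y(z, T) = -611*z
v(R) = 18*R (v(R) = (R*(0 + 6))*3 = (R*6)*3 = (6*R)*3 = 18*R)
v(253)/y(-374, -375) + 17250/(-461518) = (18*253)/((-611*(-374))) + 17250/(-461518) = 4554/228514 + 17250*(-1/461518) = 4554*(1/228514) - 375/10033 = 207/10387 - 375/10033 = -1818294/104212771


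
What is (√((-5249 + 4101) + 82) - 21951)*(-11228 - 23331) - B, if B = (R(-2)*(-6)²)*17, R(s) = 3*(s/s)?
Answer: 758602773 - 34559*I*√1066 ≈ 7.586e+8 - 1.1283e+6*I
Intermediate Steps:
R(s) = 3 (R(s) = 3*1 = 3)
B = 1836 (B = (3*(-6)²)*17 = (3*36)*17 = 108*17 = 1836)
(√((-5249 + 4101) + 82) - 21951)*(-11228 - 23331) - B = (√((-5249 + 4101) + 82) - 21951)*(-11228 - 23331) - 1*1836 = (√(-1148 + 82) - 21951)*(-34559) - 1836 = (√(-1066) - 21951)*(-34559) - 1836 = (I*√1066 - 21951)*(-34559) - 1836 = (-21951 + I*√1066)*(-34559) - 1836 = (758604609 - 34559*I*√1066) - 1836 = 758602773 - 34559*I*√1066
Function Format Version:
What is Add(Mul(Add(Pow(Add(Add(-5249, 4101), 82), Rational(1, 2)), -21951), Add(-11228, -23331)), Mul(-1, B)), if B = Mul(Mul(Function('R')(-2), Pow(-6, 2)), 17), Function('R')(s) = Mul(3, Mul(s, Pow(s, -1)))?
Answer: Add(758602773, Mul(-34559, I, Pow(1066, Rational(1, 2)))) ≈ Add(7.5860e+8, Mul(-1.1283e+6, I))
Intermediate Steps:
Function('R')(s) = 3 (Function('R')(s) = Mul(3, 1) = 3)
B = 1836 (B = Mul(Mul(3, Pow(-6, 2)), 17) = Mul(Mul(3, 36), 17) = Mul(108, 17) = 1836)
Add(Mul(Add(Pow(Add(Add(-5249, 4101), 82), Rational(1, 2)), -21951), Add(-11228, -23331)), Mul(-1, B)) = Add(Mul(Add(Pow(Add(Add(-5249, 4101), 82), Rational(1, 2)), -21951), Add(-11228, -23331)), Mul(-1, 1836)) = Add(Mul(Add(Pow(Add(-1148, 82), Rational(1, 2)), -21951), -34559), -1836) = Add(Mul(Add(Pow(-1066, Rational(1, 2)), -21951), -34559), -1836) = Add(Mul(Add(Mul(I, Pow(1066, Rational(1, 2))), -21951), -34559), -1836) = Add(Mul(Add(-21951, Mul(I, Pow(1066, Rational(1, 2)))), -34559), -1836) = Add(Add(758604609, Mul(-34559, I, Pow(1066, Rational(1, 2)))), -1836) = Add(758602773, Mul(-34559, I, Pow(1066, Rational(1, 2))))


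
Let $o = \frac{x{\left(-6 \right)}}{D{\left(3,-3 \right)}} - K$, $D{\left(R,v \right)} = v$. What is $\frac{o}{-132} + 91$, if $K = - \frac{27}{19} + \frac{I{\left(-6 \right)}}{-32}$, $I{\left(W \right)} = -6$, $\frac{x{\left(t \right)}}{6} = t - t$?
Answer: $\frac{1217091}{13376} \approx 90.991$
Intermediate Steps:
$x{\left(t \right)} = 0$ ($x{\left(t \right)} = 6 \left(t - t\right) = 6 \cdot 0 = 0$)
$K = - \frac{375}{304}$ ($K = - \frac{27}{19} - \frac{6}{-32} = \left(-27\right) \frac{1}{19} - - \frac{3}{16} = - \frac{27}{19} + \frac{3}{16} = - \frac{375}{304} \approx -1.2336$)
$o = \frac{375}{304}$ ($o = \frac{0}{-3} - - \frac{375}{304} = 0 \left(- \frac{1}{3}\right) + \frac{375}{304} = 0 + \frac{375}{304} = \frac{375}{304} \approx 1.2336$)
$\frac{o}{-132} + 91 = \frac{375}{304 \left(-132\right)} + 91 = \frac{375}{304} \left(- \frac{1}{132}\right) + 91 = - \frac{125}{13376} + 91 = \frac{1217091}{13376}$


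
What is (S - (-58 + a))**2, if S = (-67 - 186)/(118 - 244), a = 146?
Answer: 117397225/15876 ≈ 7394.6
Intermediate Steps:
S = 253/126 (S = -253/(-126) = -253*(-1/126) = 253/126 ≈ 2.0079)
(S - (-58 + a))**2 = (253/126 - (-58 + 146))**2 = (253/126 - 1*88)**2 = (253/126 - 88)**2 = (-10835/126)**2 = 117397225/15876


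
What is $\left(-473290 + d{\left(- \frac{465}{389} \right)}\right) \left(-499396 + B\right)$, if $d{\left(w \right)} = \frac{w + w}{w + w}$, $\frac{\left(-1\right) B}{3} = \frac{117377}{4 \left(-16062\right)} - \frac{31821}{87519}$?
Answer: $\frac{147667596303646673019}{624768968} \approx 2.3636 \cdot 10^{11}$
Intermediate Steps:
$B = \frac{4105717757}{624768968}$ ($B = - 3 \left(\frac{117377}{4 \left(-16062\right)} - \frac{31821}{87519}\right) = - 3 \left(\frac{117377}{-64248} - \frac{10607}{29173}\right) = - 3 \left(117377 \left(- \frac{1}{64248}\right) - \frac{10607}{29173}\right) = - 3 \left(- \frac{117377}{64248} - \frac{10607}{29173}\right) = \left(-3\right) \left(- \frac{4105717757}{1874306904}\right) = \frac{4105717757}{624768968} \approx 6.5716$)
$d{\left(w \right)} = 1$ ($d{\left(w \right)} = \frac{2 w}{2 w} = 2 w \frac{1}{2 w} = 1$)
$\left(-473290 + d{\left(- \frac{465}{389} \right)}\right) \left(-499396 + B\right) = \left(-473290 + 1\right) \left(-499396 + \frac{4105717757}{624768968}\right) = \left(-473289\right) \left(- \frac{312003017825571}{624768968}\right) = \frac{147667596303646673019}{624768968}$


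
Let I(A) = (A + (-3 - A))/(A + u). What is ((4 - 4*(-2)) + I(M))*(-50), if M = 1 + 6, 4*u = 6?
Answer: -9900/17 ≈ -582.35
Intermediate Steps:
u = 3/2 (u = (¼)*6 = 3/2 ≈ 1.5000)
M = 7
I(A) = -3/(3/2 + A) (I(A) = (A + (-3 - A))/(A + 3/2) = -3/(3/2 + A))
((4 - 4*(-2)) + I(M))*(-50) = ((4 - 4*(-2)) - 6/(3 + 2*7))*(-50) = ((4 + 8) - 6/(3 + 14))*(-50) = (12 - 6/17)*(-50) = (198/17)*(-50) = -9900/17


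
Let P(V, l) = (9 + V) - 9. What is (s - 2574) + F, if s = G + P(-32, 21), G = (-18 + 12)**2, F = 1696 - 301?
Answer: -1175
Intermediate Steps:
P(V, l) = V
F = 1395
G = 36 (G = (-6)**2 = 36)
s = 4 (s = 36 - 32 = 4)
(s - 2574) + F = (4 - 2574) + 1395 = -2570 + 1395 = -1175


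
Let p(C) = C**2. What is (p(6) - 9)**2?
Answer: 729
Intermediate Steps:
(p(6) - 9)**2 = (6**2 - 9)**2 = (36 - 9)**2 = 27**2 = 729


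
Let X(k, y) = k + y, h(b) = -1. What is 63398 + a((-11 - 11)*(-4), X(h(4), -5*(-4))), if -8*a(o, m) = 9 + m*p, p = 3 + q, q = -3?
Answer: 507175/8 ≈ 63397.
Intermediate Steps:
p = 0 (p = 3 - 3 = 0)
a(o, m) = -9/8 (a(o, m) = -(9 + m*0)/8 = -(9 + 0)/8 = -1/8*9 = -9/8)
63398 + a((-11 - 11)*(-4), X(h(4), -5*(-4))) = 63398 - 9/8 = 507175/8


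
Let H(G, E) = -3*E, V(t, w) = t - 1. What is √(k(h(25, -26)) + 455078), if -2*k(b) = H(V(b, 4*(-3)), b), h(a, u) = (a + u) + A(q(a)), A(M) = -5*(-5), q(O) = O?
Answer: √455114 ≈ 674.62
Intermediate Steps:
A(M) = 25
h(a, u) = 25 + a + u (h(a, u) = (a + u) + 25 = 25 + a + u)
V(t, w) = -1 + t
k(b) = 3*b/2 (k(b) = -(-3)*b/2 = 3*b/2)
√(k(h(25, -26)) + 455078) = √(3*(25 + 25 - 26)/2 + 455078) = √((3/2)*24 + 455078) = √(36 + 455078) = √455114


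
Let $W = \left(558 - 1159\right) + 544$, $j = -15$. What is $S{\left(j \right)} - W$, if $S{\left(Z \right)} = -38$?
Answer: $19$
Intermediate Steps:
$W = -57$ ($W = -601 + 544 = -57$)
$S{\left(j \right)} - W = -38 - -57 = -38 + 57 = 19$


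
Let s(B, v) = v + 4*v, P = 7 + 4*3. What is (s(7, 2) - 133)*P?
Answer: -2337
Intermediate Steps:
P = 19 (P = 7 + 12 = 19)
s(B, v) = 5*v
(s(7, 2) - 133)*P = (5*2 - 133)*19 = (10 - 133)*19 = -123*19 = -2337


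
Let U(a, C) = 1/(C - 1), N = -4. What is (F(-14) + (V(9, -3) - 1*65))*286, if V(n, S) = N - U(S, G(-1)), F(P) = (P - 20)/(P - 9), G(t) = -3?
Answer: -885027/46 ≈ -19240.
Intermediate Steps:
U(a, C) = 1/(-1 + C)
F(P) = (-20 + P)/(-9 + P)
V(n, S) = -15/4 (V(n, S) = -4 - 1/(-1 - 3) = -4 - 1/(-4) = -4 - 1*(-¼) = -4 + ¼ = -15/4)
(F(-14) + (V(9, -3) - 1*65))*286 = ((-20 - 14)/(-9 - 14) + (-15/4 - 1*65))*286 = (-34/(-23) + (-15/4 - 65))*286 = (-1/23*(-34) - 275/4)*286 = (34/23 - 275/4)*286 = -6189/92*286 = -885027/46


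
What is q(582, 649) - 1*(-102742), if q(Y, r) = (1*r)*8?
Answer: 107934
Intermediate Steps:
q(Y, r) = 8*r (q(Y, r) = r*8 = 8*r)
q(582, 649) - 1*(-102742) = 8*649 - 1*(-102742) = 5192 + 102742 = 107934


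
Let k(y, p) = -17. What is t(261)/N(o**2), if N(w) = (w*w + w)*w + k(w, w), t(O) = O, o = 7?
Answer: 29/13337 ≈ 0.0021744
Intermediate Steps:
N(w) = -17 + w*(w + w**2) (N(w) = (w*w + w)*w - 17 = (w**2 + w)*w - 17 = (w + w**2)*w - 17 = w*(w + w**2) - 17 = -17 + w*(w + w**2))
t(261)/N(o**2) = 261/(-17 + (7**2)**2 + (7**2)**3) = 261/(-17 + 49**2 + 49**3) = 261/(-17 + 2401 + 117649) = 261/120033 = 261*(1/120033) = 29/13337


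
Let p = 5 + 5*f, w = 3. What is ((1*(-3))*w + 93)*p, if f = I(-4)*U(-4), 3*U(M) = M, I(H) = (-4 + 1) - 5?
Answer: 4900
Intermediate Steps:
I(H) = -8 (I(H) = -3 - 5 = -8)
U(M) = M/3
f = 32/3 (f = -8*(-4)/3 = -8*(-4/3) = 32/3 ≈ 10.667)
p = 175/3 (p = 5 + 5*(32/3) = 5 + 160/3 = 175/3 ≈ 58.333)
((1*(-3))*w + 93)*p = ((1*(-3))*3 + 93)*(175/3) = (-3*3 + 93)*(175/3) = (-9 + 93)*(175/3) = 84*(175/3) = 4900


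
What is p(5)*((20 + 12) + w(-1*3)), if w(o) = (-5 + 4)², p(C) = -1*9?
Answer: -297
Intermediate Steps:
p(C) = -9
w(o) = 1 (w(o) = (-1)² = 1)
p(5)*((20 + 12) + w(-1*3)) = -9*((20 + 12) + 1) = -9*(32 + 1) = -9*33 = -297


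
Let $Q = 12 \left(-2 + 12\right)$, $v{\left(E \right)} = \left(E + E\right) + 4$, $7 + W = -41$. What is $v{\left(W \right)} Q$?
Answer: $-11040$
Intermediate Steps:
$W = -48$ ($W = -7 - 41 = -48$)
$v{\left(E \right)} = 4 + 2 E$ ($v{\left(E \right)} = 2 E + 4 = 4 + 2 E$)
$Q = 120$ ($Q = 12 \cdot 10 = 120$)
$v{\left(W \right)} Q = \left(4 + 2 \left(-48\right)\right) 120 = \left(4 - 96\right) 120 = \left(-92\right) 120 = -11040$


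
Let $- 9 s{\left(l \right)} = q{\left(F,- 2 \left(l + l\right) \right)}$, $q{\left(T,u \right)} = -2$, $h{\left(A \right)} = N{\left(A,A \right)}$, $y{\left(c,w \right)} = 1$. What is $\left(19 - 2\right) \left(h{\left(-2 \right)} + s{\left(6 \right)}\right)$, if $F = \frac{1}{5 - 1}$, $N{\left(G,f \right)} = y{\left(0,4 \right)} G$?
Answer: $- \frac{272}{9} \approx -30.222$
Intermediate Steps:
$N{\left(G,f \right)} = G$ ($N{\left(G,f \right)} = 1 G = G$)
$F = \frac{1}{4} \approx 0.25$
$h{\left(A \right)} = A$
$s{\left(l \right)} = \frac{2}{9}$ ($s{\left(l \right)} = \left(- \frac{1}{9}\right) \left(-2\right) = \frac{2}{9}$)
$\left(19 - 2\right) \left(h{\left(-2 \right)} + s{\left(6 \right)}\right) = \left(19 - 2\right) \left(-2 + \frac{2}{9}\right) = \left(19 - 2\right) \left(- \frac{16}{9}\right) = 17 \left(- \frac{16}{9}\right) = - \frac{272}{9}$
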